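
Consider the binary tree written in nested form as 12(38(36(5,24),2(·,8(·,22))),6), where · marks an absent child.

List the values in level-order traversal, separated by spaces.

12 38 6 36 2 5 24 8 22

Level-order visits nodes level by level from the root, left to right within each level.
Level 0: 12
Level 1: 38, 6
Level 2: 36, 2
Level 3: 5, 24, 8
Level 4: 22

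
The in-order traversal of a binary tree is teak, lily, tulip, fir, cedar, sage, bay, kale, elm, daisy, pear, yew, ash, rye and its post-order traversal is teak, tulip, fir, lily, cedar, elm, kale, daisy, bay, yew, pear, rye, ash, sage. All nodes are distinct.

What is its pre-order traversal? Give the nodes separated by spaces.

The last element of post-order is the root; it splits in-order into left and right subtrees.
Root sage: left subtree has 5 nodes {teak, lily, tulip, fir, cedar}, right has 8 {bay, kale, elm, daisy, pear, yew, ash, rye}.
  Root cedar: left subtree has 4 nodes {teak, lily, tulip, fir}, right has 0 { }.
    Root lily: left subtree has 1 node {teak}, right has 2 {tulip, fir}.
      Root fir: left subtree has 1 node {tulip}, right has 0 { }.
  Root ash: left subtree has 6 nodes {bay, kale, elm, daisy, pear, yew}, right has 1 {rye}.
    Root pear: left subtree has 4 nodes {bay, kale, elm, daisy}, right has 1 {yew}.
      Root bay: left subtree has 0 nodes { }, right has 3 {kale, elm, daisy}.
        Root daisy: left subtree has 2 nodes {kale, elm}, right has 0 { }.
          Root kale: left subtree has 0 nodes { }, right has 1 {elm}.

sage cedar lily teak fir tulip ash pear bay daisy kale elm yew rye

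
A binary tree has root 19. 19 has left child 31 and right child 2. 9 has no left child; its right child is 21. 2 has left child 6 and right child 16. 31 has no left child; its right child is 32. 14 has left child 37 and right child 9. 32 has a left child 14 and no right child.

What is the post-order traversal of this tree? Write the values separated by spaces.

Post-order visits the left subtree, then the right subtree, then the node.
At 19: go left to 31.
  At 31: no left child.
  At 31: go right to 32.
    At 32: go left to 14.
      At 14: go left to 37.
        37 is a leaf — visit 37.
      At 14: go right to 9.
        At 9: no left child.
        At 9: go right to 21.
          21 is a leaf — visit 21.
        Visit 9.
      Visit 14.
    At 32: no right child.
    Visit 32.
  Visit 31.
At 19: go right to 2.
  At 2: go left to 6.
    6 is a leaf — visit 6.
  At 2: go right to 16.
    16 is a leaf — visit 16.
  Visit 2.
Visit 19.

37 21 9 14 32 31 6 16 2 19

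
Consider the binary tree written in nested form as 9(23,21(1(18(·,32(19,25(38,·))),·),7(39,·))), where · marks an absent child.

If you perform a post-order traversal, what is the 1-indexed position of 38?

Post-order visits the left subtree, then the right subtree, then the node.
At 9: go left to 23.
  23 is a leaf — visit 23.
At 9: go right to 21.
  At 21: go left to 1.
    At 1: go left to 18.
      At 18: no left child.
      At 18: go right to 32.
        At 32: go left to 19.
          19 is a leaf — visit 19.
        At 32: go right to 25.
          At 25: go left to 38.
            38 is a leaf — visit 38.
          At 25: no right child.
          Visit 25.
        Visit 32.
      Visit 18.
    At 1: no right child.
    Visit 1.
  At 21: go right to 7.
    At 7: go left to 39.
      39 is a leaf — visit 39.
    At 7: no right child.
    Visit 7.
  Visit 21.
Visit 9.
Full post-order sequence: 23, 19, 38, 25, 32, 18, 1, 39, 7, 21, 9.

3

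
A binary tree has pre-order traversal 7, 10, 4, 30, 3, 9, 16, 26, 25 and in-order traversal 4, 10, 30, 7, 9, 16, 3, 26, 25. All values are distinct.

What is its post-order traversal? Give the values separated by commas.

The first element of pre-order is the root; it splits in-order into left and right subtrees.
Root 7: left subtree has 3 nodes {4, 10, 30}, right has 5 {9, 16, 3, 26, 25}.
  Root 10: left subtree has 1 node {4}, right has 1 {30}.
  Root 3: left subtree has 2 nodes {9, 16}, right has 2 {26, 25}.
    Root 9: left subtree has 0 nodes { }, right has 1 {16}.
    Root 26: left subtree has 0 nodes { }, right has 1 {25}.

4, 30, 10, 16, 9, 25, 26, 3, 7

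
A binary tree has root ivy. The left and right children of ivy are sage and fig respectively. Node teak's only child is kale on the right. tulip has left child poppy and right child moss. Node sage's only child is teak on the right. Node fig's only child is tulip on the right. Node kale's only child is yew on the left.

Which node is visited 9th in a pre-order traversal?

Pre-order visits the node, then its left subtree, then its right subtree.
Visit ivy.
At ivy: go left to sage.
  Visit sage.
  At sage: no left child.
  At sage: go right to teak.
    Visit teak.
    At teak: no left child.
    At teak: go right to kale.
      Visit kale.
      At kale: go left to yew.
        yew is a leaf — visit yew.
      At kale: no right child.
At ivy: go right to fig.
  Visit fig.
  At fig: no left child.
  At fig: go right to tulip.
    Visit tulip.
    At tulip: go left to poppy.
      poppy is a leaf — visit poppy.
    At tulip: go right to moss.
      moss is a leaf — visit moss.
Full pre-order sequence: ivy, sage, teak, kale, yew, fig, tulip, poppy, moss.

moss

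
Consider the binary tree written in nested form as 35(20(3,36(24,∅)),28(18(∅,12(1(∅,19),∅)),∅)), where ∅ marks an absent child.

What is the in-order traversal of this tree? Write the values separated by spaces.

3 20 24 36 35 18 1 19 12 28

In-order visits the left subtree, then the node, then the right subtree.
At 35: go left to 20.
  At 20: go left to 3.
    3 is a leaf — visit 3.
  Visit 20.
  At 20: go right to 36.
    At 36: go left to 24.
      24 is a leaf — visit 24.
    Visit 36.
    At 36: no right child.
Visit 35.
At 35: go right to 28.
  At 28: go left to 18.
    At 18: no left child.
    Visit 18.
    At 18: go right to 12.
      At 12: go left to 1.
        At 1: no left child.
        Visit 1.
        At 1: go right to 19.
          19 is a leaf — visit 19.
      Visit 12.
      At 12: no right child.
  Visit 28.
  At 28: no right child.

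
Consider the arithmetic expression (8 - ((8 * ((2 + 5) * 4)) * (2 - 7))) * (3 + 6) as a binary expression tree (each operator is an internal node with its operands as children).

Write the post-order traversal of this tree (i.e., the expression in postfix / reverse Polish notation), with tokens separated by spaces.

8 8 2 5 + 4 * * 2 7 - * - 3 6 + *

Post-order on an expression tree gives postfix notation: for each operator, emit left operand, right operand, then the operator.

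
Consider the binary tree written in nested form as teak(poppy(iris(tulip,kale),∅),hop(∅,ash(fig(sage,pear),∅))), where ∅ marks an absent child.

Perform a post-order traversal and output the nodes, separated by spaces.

Post-order visits the left subtree, then the right subtree, then the node.
At teak: go left to poppy.
  At poppy: go left to iris.
    At iris: go left to tulip.
      tulip is a leaf — visit tulip.
    At iris: go right to kale.
      kale is a leaf — visit kale.
    Visit iris.
  At poppy: no right child.
  Visit poppy.
At teak: go right to hop.
  At hop: no left child.
  At hop: go right to ash.
    At ash: go left to fig.
      At fig: go left to sage.
        sage is a leaf — visit sage.
      At fig: go right to pear.
        pear is a leaf — visit pear.
      Visit fig.
    At ash: no right child.
    Visit ash.
  Visit hop.
Visit teak.

tulip kale iris poppy sage pear fig ash hop teak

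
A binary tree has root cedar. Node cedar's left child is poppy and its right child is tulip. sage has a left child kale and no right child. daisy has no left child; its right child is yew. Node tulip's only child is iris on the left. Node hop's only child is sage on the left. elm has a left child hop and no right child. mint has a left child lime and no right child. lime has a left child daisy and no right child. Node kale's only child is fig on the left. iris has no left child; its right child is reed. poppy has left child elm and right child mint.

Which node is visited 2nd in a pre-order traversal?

poppy

Pre-order visits the node, then its left subtree, then its right subtree.
Visit cedar.
At cedar: go left to poppy.
  Visit poppy.
  At poppy: go left to elm.
    Visit elm.
    At elm: go left to hop.
      Visit hop.
      At hop: go left to sage.
        Visit sage.
        At sage: go left to kale.
          Visit kale.
          At kale: go left to fig.
            fig is a leaf — visit fig.
          At kale: no right child.
        At sage: no right child.
      At hop: no right child.
    At elm: no right child.
  At poppy: go right to mint.
    Visit mint.
    At mint: go left to lime.
      Visit lime.
      At lime: go left to daisy.
        Visit daisy.
        At daisy: no left child.
        At daisy: go right to yew.
          yew is a leaf — visit yew.
      At lime: no right child.
    At mint: no right child.
At cedar: go right to tulip.
  Visit tulip.
  At tulip: go left to iris.
    Visit iris.
    At iris: no left child.
    At iris: go right to reed.
      reed is a leaf — visit reed.
  At tulip: no right child.
Full pre-order sequence: cedar, poppy, elm, hop, sage, kale, fig, mint, lime, daisy, yew, tulip, iris, reed.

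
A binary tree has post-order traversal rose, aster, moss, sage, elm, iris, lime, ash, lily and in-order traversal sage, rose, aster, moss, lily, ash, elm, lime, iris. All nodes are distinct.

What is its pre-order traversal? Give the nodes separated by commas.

lily, sage, moss, aster, rose, ash, lime, elm, iris

The last element of post-order is the root; it splits in-order into left and right subtrees.
Root lily: left subtree has 4 nodes {sage, rose, aster, moss}, right has 4 {ash, elm, lime, iris}.
  Root sage: left subtree has 0 nodes { }, right has 3 {rose, aster, moss}.
    Root moss: left subtree has 2 nodes {rose, aster}, right has 0 { }.
      Root aster: left subtree has 1 node {rose}, right has 0 { }.
  Root ash: left subtree has 0 nodes { }, right has 3 {elm, lime, iris}.
    Root lime: left subtree has 1 node {elm}, right has 1 {iris}.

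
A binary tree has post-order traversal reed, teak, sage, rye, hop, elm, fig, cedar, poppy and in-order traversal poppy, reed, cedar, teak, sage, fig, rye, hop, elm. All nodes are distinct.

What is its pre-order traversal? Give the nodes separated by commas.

The last element of post-order is the root; it splits in-order into left and right subtrees.
Root poppy: left subtree has 0 nodes { }, right has 8 {reed, cedar, teak, sage, fig, rye, hop, elm}.
  Root cedar: left subtree has 1 node {reed}, right has 6 {teak, sage, fig, rye, hop, elm}.
    Root fig: left subtree has 2 nodes {teak, sage}, right has 3 {rye, hop, elm}.
      Root sage: left subtree has 1 node {teak}, right has 0 { }.
      Root elm: left subtree has 2 nodes {rye, hop}, right has 0 { }.
        Root hop: left subtree has 1 node {rye}, right has 0 { }.

poppy, cedar, reed, fig, sage, teak, elm, hop, rye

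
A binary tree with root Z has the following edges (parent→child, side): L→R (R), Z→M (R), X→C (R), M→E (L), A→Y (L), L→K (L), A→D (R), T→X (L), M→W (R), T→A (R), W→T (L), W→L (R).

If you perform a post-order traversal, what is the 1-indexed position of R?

9

Post-order visits the left subtree, then the right subtree, then the node.
At Z: no left child.
At Z: go right to M.
  At M: go left to E.
    E is a leaf — visit E.
  At M: go right to W.
    At W: go left to T.
      At T: go left to X.
        At X: no left child.
        At X: go right to C.
          C is a leaf — visit C.
        Visit X.
      At T: go right to A.
        At A: go left to Y.
          Y is a leaf — visit Y.
        At A: go right to D.
          D is a leaf — visit D.
        Visit A.
      Visit T.
    At W: go right to L.
      At L: go left to K.
        K is a leaf — visit K.
      At L: go right to R.
        R is a leaf — visit R.
      Visit L.
    Visit W.
  Visit M.
Visit Z.
Full post-order sequence: E, C, X, Y, D, A, T, K, R, L, W, M, Z.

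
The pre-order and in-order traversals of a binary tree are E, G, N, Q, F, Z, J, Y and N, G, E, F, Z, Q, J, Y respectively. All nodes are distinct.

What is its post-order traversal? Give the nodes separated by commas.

N, G, Z, F, Y, J, Q, E

The first element of pre-order is the root; it splits in-order into left and right subtrees.
Root E: left subtree has 2 nodes {N, G}, right has 5 {F, Z, Q, J, Y}.
  Root G: left subtree has 1 node {N}, right has 0 { }.
  Root Q: left subtree has 2 nodes {F, Z}, right has 2 {J, Y}.
    Root F: left subtree has 0 nodes { }, right has 1 {Z}.
    Root J: left subtree has 0 nodes { }, right has 1 {Y}.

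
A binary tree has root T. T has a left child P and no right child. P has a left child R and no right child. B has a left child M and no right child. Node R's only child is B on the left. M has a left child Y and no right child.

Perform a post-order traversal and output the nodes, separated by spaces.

Post-order visits the left subtree, then the right subtree, then the node.
At T: go left to P.
  At P: go left to R.
    At R: go left to B.
      At B: go left to M.
        At M: go left to Y.
          Y is a leaf — visit Y.
        At M: no right child.
        Visit M.
      At B: no right child.
      Visit B.
    At R: no right child.
    Visit R.
  At P: no right child.
  Visit P.
At T: no right child.
Visit T.

Y M B R P T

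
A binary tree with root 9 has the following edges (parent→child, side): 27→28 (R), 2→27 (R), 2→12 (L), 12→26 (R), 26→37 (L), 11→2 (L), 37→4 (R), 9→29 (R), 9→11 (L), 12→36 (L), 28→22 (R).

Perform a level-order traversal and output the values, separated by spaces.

9 11 29 2 12 27 36 26 28 37 22 4

Level-order visits nodes level by level from the root, left to right within each level.
Level 0: 9
Level 1: 11, 29
Level 2: 2
Level 3: 12, 27
Level 4: 36, 26, 28
Level 5: 37, 22
Level 6: 4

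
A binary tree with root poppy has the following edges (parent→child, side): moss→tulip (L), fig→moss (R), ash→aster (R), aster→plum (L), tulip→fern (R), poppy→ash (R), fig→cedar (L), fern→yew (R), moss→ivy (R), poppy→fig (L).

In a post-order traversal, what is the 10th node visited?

ash

Post-order visits the left subtree, then the right subtree, then the node.
At poppy: go left to fig.
  At fig: go left to cedar.
    cedar is a leaf — visit cedar.
  At fig: go right to moss.
    At moss: go left to tulip.
      At tulip: no left child.
      At tulip: go right to fern.
        At fern: no left child.
        At fern: go right to yew.
          yew is a leaf — visit yew.
        Visit fern.
      Visit tulip.
    At moss: go right to ivy.
      ivy is a leaf — visit ivy.
    Visit moss.
  Visit fig.
At poppy: go right to ash.
  At ash: no left child.
  At ash: go right to aster.
    At aster: go left to plum.
      plum is a leaf — visit plum.
    At aster: no right child.
    Visit aster.
  Visit ash.
Visit poppy.
Full post-order sequence: cedar, yew, fern, tulip, ivy, moss, fig, plum, aster, ash, poppy.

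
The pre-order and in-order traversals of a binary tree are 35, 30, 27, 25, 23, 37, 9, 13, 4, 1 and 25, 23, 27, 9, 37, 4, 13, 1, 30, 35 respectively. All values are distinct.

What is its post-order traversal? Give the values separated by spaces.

The first element of pre-order is the root; it splits in-order into left and right subtrees.
Root 35: left subtree has 9 nodes {25, 23, 27, 9, 37, 4, 13, 1, 30}, right has 0 { }.
  Root 30: left subtree has 8 nodes {25, 23, 27, 9, 37, 4, 13, 1}, right has 0 { }.
    Root 27: left subtree has 2 nodes {25, 23}, right has 5 {9, 37, 4, 13, 1}.
      Root 25: left subtree has 0 nodes { }, right has 1 {23}.
      Root 37: left subtree has 1 node {9}, right has 3 {4, 13, 1}.
        Root 13: left subtree has 1 node {4}, right has 1 {1}.

23 25 9 4 1 13 37 27 30 35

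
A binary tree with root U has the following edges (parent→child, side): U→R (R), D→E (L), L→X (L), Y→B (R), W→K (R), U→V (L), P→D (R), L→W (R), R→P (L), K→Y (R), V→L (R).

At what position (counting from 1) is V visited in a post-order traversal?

7

Post-order visits the left subtree, then the right subtree, then the node.
At U: go left to V.
  At V: no left child.
  At V: go right to L.
    At L: go left to X.
      X is a leaf — visit X.
    At L: go right to W.
      At W: no left child.
      At W: go right to K.
        At K: no left child.
        At K: go right to Y.
          At Y: no left child.
          At Y: go right to B.
            B is a leaf — visit B.
          Visit Y.
        Visit K.
      Visit W.
    Visit L.
  Visit V.
At U: go right to R.
  At R: go left to P.
    At P: no left child.
    At P: go right to D.
      At D: go left to E.
        E is a leaf — visit E.
      At D: no right child.
      Visit D.
    Visit P.
  At R: no right child.
  Visit R.
Visit U.
Full post-order sequence: X, B, Y, K, W, L, V, E, D, P, R, U.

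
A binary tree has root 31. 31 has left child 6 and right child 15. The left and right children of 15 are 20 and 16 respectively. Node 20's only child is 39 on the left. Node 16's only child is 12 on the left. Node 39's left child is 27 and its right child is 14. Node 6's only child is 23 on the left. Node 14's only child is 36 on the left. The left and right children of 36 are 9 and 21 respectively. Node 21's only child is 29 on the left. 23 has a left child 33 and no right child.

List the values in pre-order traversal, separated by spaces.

Pre-order visits the node, then its left subtree, then its right subtree.
Visit 31.
At 31: go left to 6.
  Visit 6.
  At 6: go left to 23.
    Visit 23.
    At 23: go left to 33.
      33 is a leaf — visit 33.
    At 23: no right child.
  At 6: no right child.
At 31: go right to 15.
  Visit 15.
  At 15: go left to 20.
    Visit 20.
    At 20: go left to 39.
      Visit 39.
      At 39: go left to 27.
        27 is a leaf — visit 27.
      At 39: go right to 14.
        Visit 14.
        At 14: go left to 36.
          Visit 36.
          At 36: go left to 9.
            9 is a leaf — visit 9.
          At 36: go right to 21.
            Visit 21.
            At 21: go left to 29.
              29 is a leaf — visit 29.
            At 21: no right child.
        At 14: no right child.
    At 20: no right child.
  At 15: go right to 16.
    Visit 16.
    At 16: go left to 12.
      12 is a leaf — visit 12.
    At 16: no right child.

31 6 23 33 15 20 39 27 14 36 9 21 29 16 12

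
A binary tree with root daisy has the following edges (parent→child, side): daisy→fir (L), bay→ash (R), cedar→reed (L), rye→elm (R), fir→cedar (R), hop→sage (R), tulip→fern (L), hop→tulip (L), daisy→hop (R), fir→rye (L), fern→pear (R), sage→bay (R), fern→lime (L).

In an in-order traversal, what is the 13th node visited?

bay

In-order visits the left subtree, then the node, then the right subtree.
At daisy: go left to fir.
  At fir: go left to rye.
    At rye: no left child.
    Visit rye.
    At rye: go right to elm.
      elm is a leaf — visit elm.
  Visit fir.
  At fir: go right to cedar.
    At cedar: go left to reed.
      reed is a leaf — visit reed.
    Visit cedar.
    At cedar: no right child.
Visit daisy.
At daisy: go right to hop.
  At hop: go left to tulip.
    At tulip: go left to fern.
      At fern: go left to lime.
        lime is a leaf — visit lime.
      Visit fern.
      At fern: go right to pear.
        pear is a leaf — visit pear.
    Visit tulip.
    At tulip: no right child.
  Visit hop.
  At hop: go right to sage.
    At sage: no left child.
    Visit sage.
    At sage: go right to bay.
      At bay: no left child.
      Visit bay.
      At bay: go right to ash.
        ash is a leaf — visit ash.
Full in-order sequence: rye, elm, fir, reed, cedar, daisy, lime, fern, pear, tulip, hop, sage, bay, ash.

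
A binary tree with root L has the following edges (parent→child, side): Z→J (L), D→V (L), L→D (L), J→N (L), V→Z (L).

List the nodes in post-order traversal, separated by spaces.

Post-order visits the left subtree, then the right subtree, then the node.
At L: go left to D.
  At D: go left to V.
    At V: go left to Z.
      At Z: go left to J.
        At J: go left to N.
          N is a leaf — visit N.
        At J: no right child.
        Visit J.
      At Z: no right child.
      Visit Z.
    At V: no right child.
    Visit V.
  At D: no right child.
  Visit D.
At L: no right child.
Visit L.

N J Z V D L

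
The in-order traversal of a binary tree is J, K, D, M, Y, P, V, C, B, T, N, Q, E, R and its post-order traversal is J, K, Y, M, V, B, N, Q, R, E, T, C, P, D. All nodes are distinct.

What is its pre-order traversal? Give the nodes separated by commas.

The last element of post-order is the root; it splits in-order into left and right subtrees.
Root D: left subtree has 2 nodes {J, K}, right has 11 {M, Y, P, V, C, B, T, N, Q, E, R}.
  Root K: left subtree has 1 node {J}, right has 0 { }.
  Root P: left subtree has 2 nodes {M, Y}, right has 8 {V, C, B, T, N, Q, E, R}.
    Root M: left subtree has 0 nodes { }, right has 1 {Y}.
    Root C: left subtree has 1 node {V}, right has 6 {B, T, N, Q, E, R}.
      Root T: left subtree has 1 node {B}, right has 4 {N, Q, E, R}.
        Root E: left subtree has 2 nodes {N, Q}, right has 1 {R}.
          Root Q: left subtree has 1 node {N}, right has 0 { }.

D, K, J, P, M, Y, C, V, T, B, E, Q, N, R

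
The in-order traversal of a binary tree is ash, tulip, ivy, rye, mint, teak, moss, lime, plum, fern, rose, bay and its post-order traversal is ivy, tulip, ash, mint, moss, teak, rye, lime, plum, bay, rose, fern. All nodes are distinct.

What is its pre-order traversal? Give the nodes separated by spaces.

The last element of post-order is the root; it splits in-order into left and right subtrees.
Root fern: left subtree has 9 nodes {ash, tulip, ivy, rye, mint, teak, moss, lime, plum}, right has 2 {rose, bay}.
  Root plum: left subtree has 8 nodes {ash, tulip, ivy, rye, mint, teak, moss, lime}, right has 0 { }.
    Root lime: left subtree has 7 nodes {ash, tulip, ivy, rye, mint, teak, moss}, right has 0 { }.
      Root rye: left subtree has 3 nodes {ash, tulip, ivy}, right has 3 {mint, teak, moss}.
        Root ash: left subtree has 0 nodes { }, right has 2 {tulip, ivy}.
          Root tulip: left subtree has 0 nodes { }, right has 1 {ivy}.
        Root teak: left subtree has 1 node {mint}, right has 1 {moss}.
  Root rose: left subtree has 0 nodes { }, right has 1 {bay}.

fern plum lime rye ash tulip ivy teak mint moss rose bay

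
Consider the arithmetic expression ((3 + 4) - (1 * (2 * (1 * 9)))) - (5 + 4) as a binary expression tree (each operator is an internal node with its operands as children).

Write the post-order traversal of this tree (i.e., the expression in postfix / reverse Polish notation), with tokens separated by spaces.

3 4 + 1 2 1 9 * * * - 5 4 + -

Post-order on an expression tree gives postfix notation: for each operator, emit left operand, right operand, then the operator.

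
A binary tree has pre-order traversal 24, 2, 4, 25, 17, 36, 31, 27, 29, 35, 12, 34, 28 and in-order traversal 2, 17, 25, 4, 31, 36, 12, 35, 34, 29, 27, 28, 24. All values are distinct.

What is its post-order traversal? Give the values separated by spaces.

The first element of pre-order is the root; it splits in-order into left and right subtrees.
Root 24: left subtree has 12 nodes {2, 17, 25, 4, 31, 36, 12, 35, 34, 29, 27, 28}, right has 0 { }.
  Root 2: left subtree has 0 nodes { }, right has 11 {17, 25, 4, 31, 36, 12, 35, 34, 29, 27, 28}.
    Root 4: left subtree has 2 nodes {17, 25}, right has 8 {31, 36, 12, 35, 34, 29, 27, 28}.
      Root 25: left subtree has 1 node {17}, right has 0 { }.
      Root 36: left subtree has 1 node {31}, right has 6 {12, 35, 34, 29, 27, 28}.
        Root 27: left subtree has 4 nodes {12, 35, 34, 29}, right has 1 {28}.
          Root 29: left subtree has 3 nodes {12, 35, 34}, right has 0 { }.
            Root 35: left subtree has 1 node {12}, right has 1 {34}.

17 25 31 12 34 35 29 28 27 36 4 2 24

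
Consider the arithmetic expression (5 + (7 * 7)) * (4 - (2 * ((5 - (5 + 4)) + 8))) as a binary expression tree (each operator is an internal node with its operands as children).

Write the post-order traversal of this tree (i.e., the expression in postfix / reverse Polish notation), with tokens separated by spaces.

Post-order on an expression tree gives postfix notation: for each operator, emit left operand, right operand, then the operator.

5 7 7 * + 4 2 5 5 4 + - 8 + * - *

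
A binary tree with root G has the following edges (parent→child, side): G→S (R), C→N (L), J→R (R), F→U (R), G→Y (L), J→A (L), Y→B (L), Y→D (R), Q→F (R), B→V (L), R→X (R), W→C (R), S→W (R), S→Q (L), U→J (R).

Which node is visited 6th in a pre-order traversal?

S

Pre-order visits the node, then its left subtree, then its right subtree.
Visit G.
At G: go left to Y.
  Visit Y.
  At Y: go left to B.
    Visit B.
    At B: go left to V.
      V is a leaf — visit V.
    At B: no right child.
  At Y: go right to D.
    D is a leaf — visit D.
At G: go right to S.
  Visit S.
  At S: go left to Q.
    Visit Q.
    At Q: no left child.
    At Q: go right to F.
      Visit F.
      At F: no left child.
      At F: go right to U.
        Visit U.
        At U: no left child.
        At U: go right to J.
          Visit J.
          At J: go left to A.
            A is a leaf — visit A.
          At J: go right to R.
            Visit R.
            At R: no left child.
            At R: go right to X.
              X is a leaf — visit X.
  At S: go right to W.
    Visit W.
    At W: no left child.
    At W: go right to C.
      Visit C.
      At C: go left to N.
        N is a leaf — visit N.
      At C: no right child.
Full pre-order sequence: G, Y, B, V, D, S, Q, F, U, J, A, R, X, W, C, N.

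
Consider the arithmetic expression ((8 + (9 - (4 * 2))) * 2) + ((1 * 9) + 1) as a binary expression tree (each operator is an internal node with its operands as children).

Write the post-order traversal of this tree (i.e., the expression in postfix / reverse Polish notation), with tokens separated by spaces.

8 9 4 2 * - + 2 * 1 9 * 1 + +

Post-order on an expression tree gives postfix notation: for each operator, emit left operand, right operand, then the operator.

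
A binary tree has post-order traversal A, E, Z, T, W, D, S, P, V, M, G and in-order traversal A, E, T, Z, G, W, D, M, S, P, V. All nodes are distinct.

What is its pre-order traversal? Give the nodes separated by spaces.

The last element of post-order is the root; it splits in-order into left and right subtrees.
Root G: left subtree has 4 nodes {A, E, T, Z}, right has 6 {W, D, M, S, P, V}.
  Root T: left subtree has 2 nodes {A, E}, right has 1 {Z}.
    Root E: left subtree has 1 node {A}, right has 0 { }.
  Root M: left subtree has 2 nodes {W, D}, right has 3 {S, P, V}.
    Root D: left subtree has 1 node {W}, right has 0 { }.
    Root V: left subtree has 2 nodes {S, P}, right has 0 { }.
      Root P: left subtree has 1 node {S}, right has 0 { }.

G T E A Z M D W V P S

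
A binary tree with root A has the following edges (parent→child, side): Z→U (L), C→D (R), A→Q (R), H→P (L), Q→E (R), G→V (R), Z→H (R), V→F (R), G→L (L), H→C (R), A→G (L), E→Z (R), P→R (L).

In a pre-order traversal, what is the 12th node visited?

R

Pre-order visits the node, then its left subtree, then its right subtree.
Visit A.
At A: go left to G.
  Visit G.
  At G: go left to L.
    L is a leaf — visit L.
  At G: go right to V.
    Visit V.
    At V: no left child.
    At V: go right to F.
      F is a leaf — visit F.
At A: go right to Q.
  Visit Q.
  At Q: no left child.
  At Q: go right to E.
    Visit E.
    At E: no left child.
    At E: go right to Z.
      Visit Z.
      At Z: go left to U.
        U is a leaf — visit U.
      At Z: go right to H.
        Visit H.
        At H: go left to P.
          Visit P.
          At P: go left to R.
            R is a leaf — visit R.
          At P: no right child.
        At H: go right to C.
          Visit C.
          At C: no left child.
          At C: go right to D.
            D is a leaf — visit D.
Full pre-order sequence: A, G, L, V, F, Q, E, Z, U, H, P, R, C, D.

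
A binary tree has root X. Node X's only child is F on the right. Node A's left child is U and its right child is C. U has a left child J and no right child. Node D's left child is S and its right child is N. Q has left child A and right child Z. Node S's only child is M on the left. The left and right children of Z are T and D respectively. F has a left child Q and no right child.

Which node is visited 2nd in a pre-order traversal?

F

Pre-order visits the node, then its left subtree, then its right subtree.
Visit X.
At X: no left child.
At X: go right to F.
  Visit F.
  At F: go left to Q.
    Visit Q.
    At Q: go left to A.
      Visit A.
      At A: go left to U.
        Visit U.
        At U: go left to J.
          J is a leaf — visit J.
        At U: no right child.
      At A: go right to C.
        C is a leaf — visit C.
    At Q: go right to Z.
      Visit Z.
      At Z: go left to T.
        T is a leaf — visit T.
      At Z: go right to D.
        Visit D.
        At D: go left to S.
          Visit S.
          At S: go left to M.
            M is a leaf — visit M.
          At S: no right child.
        At D: go right to N.
          N is a leaf — visit N.
  At F: no right child.
Full pre-order sequence: X, F, Q, A, U, J, C, Z, T, D, S, M, N.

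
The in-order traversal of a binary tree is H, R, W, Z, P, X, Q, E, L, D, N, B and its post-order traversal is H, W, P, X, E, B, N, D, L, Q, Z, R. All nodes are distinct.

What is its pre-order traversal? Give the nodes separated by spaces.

The last element of post-order is the root; it splits in-order into left and right subtrees.
Root R: left subtree has 1 node {H}, right has 10 {W, Z, P, X, Q, E, L, D, N, B}.
  Root Z: left subtree has 1 node {W}, right has 8 {P, X, Q, E, L, D, N, B}.
    Root Q: left subtree has 2 nodes {P, X}, right has 5 {E, L, D, N, B}.
      Root X: left subtree has 1 node {P}, right has 0 { }.
      Root L: left subtree has 1 node {E}, right has 3 {D, N, B}.
        Root D: left subtree has 0 nodes { }, right has 2 {N, B}.
          Root N: left subtree has 0 nodes { }, right has 1 {B}.

R H Z W Q X P L E D N B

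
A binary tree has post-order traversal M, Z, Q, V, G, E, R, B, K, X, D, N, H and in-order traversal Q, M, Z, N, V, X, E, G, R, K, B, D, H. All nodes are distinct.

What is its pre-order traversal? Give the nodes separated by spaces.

The last element of post-order is the root; it splits in-order into left and right subtrees.
Root H: left subtree has 12 nodes {Q, M, Z, N, V, X, E, G, R, K, B, D}, right has 0 { }.
  Root N: left subtree has 3 nodes {Q, M, Z}, right has 8 {V, X, E, G, R, K, B, D}.
    Root Q: left subtree has 0 nodes { }, right has 2 {M, Z}.
      Root Z: left subtree has 1 node {M}, right has 0 { }.
    Root D: left subtree has 7 nodes {V, X, E, G, R, K, B}, right has 0 { }.
      Root X: left subtree has 1 node {V}, right has 5 {E, G, R, K, B}.
        Root K: left subtree has 3 nodes {E, G, R}, right has 1 {B}.
          Root R: left subtree has 2 nodes {E, G}, right has 0 { }.
            Root E: left subtree has 0 nodes { }, right has 1 {G}.

H N Q Z M D X V K R E G B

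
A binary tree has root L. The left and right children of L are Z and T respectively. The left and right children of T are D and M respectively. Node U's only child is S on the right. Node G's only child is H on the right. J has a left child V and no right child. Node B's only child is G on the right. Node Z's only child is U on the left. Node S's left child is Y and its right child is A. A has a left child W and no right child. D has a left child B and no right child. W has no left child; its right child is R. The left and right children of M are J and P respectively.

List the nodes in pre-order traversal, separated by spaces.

Pre-order visits the node, then its left subtree, then its right subtree.
Visit L.
At L: go left to Z.
  Visit Z.
  At Z: go left to U.
    Visit U.
    At U: no left child.
    At U: go right to S.
      Visit S.
      At S: go left to Y.
        Y is a leaf — visit Y.
      At S: go right to A.
        Visit A.
        At A: go left to W.
          Visit W.
          At W: no left child.
          At W: go right to R.
            R is a leaf — visit R.
        At A: no right child.
  At Z: no right child.
At L: go right to T.
  Visit T.
  At T: go left to D.
    Visit D.
    At D: go left to B.
      Visit B.
      At B: no left child.
      At B: go right to G.
        Visit G.
        At G: no left child.
        At G: go right to H.
          H is a leaf — visit H.
    At D: no right child.
  At T: go right to M.
    Visit M.
    At M: go left to J.
      Visit J.
      At J: go left to V.
        V is a leaf — visit V.
      At J: no right child.
    At M: go right to P.
      P is a leaf — visit P.

L Z U S Y A W R T D B G H M J V P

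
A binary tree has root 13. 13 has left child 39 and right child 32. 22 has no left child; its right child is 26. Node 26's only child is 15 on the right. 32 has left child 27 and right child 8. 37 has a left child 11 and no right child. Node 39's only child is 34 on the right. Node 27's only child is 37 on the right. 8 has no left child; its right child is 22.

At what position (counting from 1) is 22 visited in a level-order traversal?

8

Level-order visits nodes level by level from the root, left to right within each level.
Level 0: 13
Level 1: 39, 32
Level 2: 34, 27, 8
Level 3: 37, 22
Level 4: 11, 26
Level 5: 15
Full level-order sequence: 13, 39, 32, 34, 27, 8, 37, 22, 11, 26, 15.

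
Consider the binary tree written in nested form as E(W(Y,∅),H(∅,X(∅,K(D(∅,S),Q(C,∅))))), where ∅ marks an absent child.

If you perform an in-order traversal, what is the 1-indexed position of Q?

10

In-order visits the left subtree, then the node, then the right subtree.
At E: go left to W.
  At W: go left to Y.
    Y is a leaf — visit Y.
  Visit W.
  At W: no right child.
Visit E.
At E: go right to H.
  At H: no left child.
  Visit H.
  At H: go right to X.
    At X: no left child.
    Visit X.
    At X: go right to K.
      At K: go left to D.
        At D: no left child.
        Visit D.
        At D: go right to S.
          S is a leaf — visit S.
      Visit K.
      At K: go right to Q.
        At Q: go left to C.
          C is a leaf — visit C.
        Visit Q.
        At Q: no right child.
Full in-order sequence: Y, W, E, H, X, D, S, K, C, Q.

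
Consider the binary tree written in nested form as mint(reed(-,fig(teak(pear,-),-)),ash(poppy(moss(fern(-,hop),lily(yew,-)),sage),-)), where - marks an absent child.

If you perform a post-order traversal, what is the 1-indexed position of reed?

Post-order visits the left subtree, then the right subtree, then the node.
At mint: go left to reed.
  At reed: no left child.
  At reed: go right to fig.
    At fig: go left to teak.
      At teak: go left to pear.
        pear is a leaf — visit pear.
      At teak: no right child.
      Visit teak.
    At fig: no right child.
    Visit fig.
  Visit reed.
At mint: go right to ash.
  At ash: go left to poppy.
    At poppy: go left to moss.
      At moss: go left to fern.
        At fern: no left child.
        At fern: go right to hop.
          hop is a leaf — visit hop.
        Visit fern.
      At moss: go right to lily.
        At lily: go left to yew.
          yew is a leaf — visit yew.
        At lily: no right child.
        Visit lily.
      Visit moss.
    At poppy: go right to sage.
      sage is a leaf — visit sage.
    Visit poppy.
  At ash: no right child.
  Visit ash.
Visit mint.
Full post-order sequence: pear, teak, fig, reed, hop, fern, yew, lily, moss, sage, poppy, ash, mint.

4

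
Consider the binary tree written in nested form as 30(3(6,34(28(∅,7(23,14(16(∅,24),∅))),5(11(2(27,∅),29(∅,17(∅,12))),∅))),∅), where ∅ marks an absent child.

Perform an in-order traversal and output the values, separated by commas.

In-order visits the left subtree, then the node, then the right subtree.
At 30: go left to 3.
  At 3: go left to 6.
    6 is a leaf — visit 6.
  Visit 3.
  At 3: go right to 34.
    At 34: go left to 28.
      At 28: no left child.
      Visit 28.
      At 28: go right to 7.
        At 7: go left to 23.
          23 is a leaf — visit 23.
        Visit 7.
        At 7: go right to 14.
          At 14: go left to 16.
            At 16: no left child.
            Visit 16.
            At 16: go right to 24.
              24 is a leaf — visit 24.
          Visit 14.
          At 14: no right child.
    Visit 34.
    At 34: go right to 5.
      At 5: go left to 11.
        At 11: go left to 2.
          At 2: go left to 27.
            27 is a leaf — visit 27.
          Visit 2.
          At 2: no right child.
        Visit 11.
        At 11: go right to 29.
          At 29: no left child.
          Visit 29.
          At 29: go right to 17.
            At 17: no left child.
            Visit 17.
            At 17: go right to 12.
              12 is a leaf — visit 12.
      Visit 5.
      At 5: no right child.
Visit 30.
At 30: no right child.

6, 3, 28, 23, 7, 16, 24, 14, 34, 27, 2, 11, 29, 17, 12, 5, 30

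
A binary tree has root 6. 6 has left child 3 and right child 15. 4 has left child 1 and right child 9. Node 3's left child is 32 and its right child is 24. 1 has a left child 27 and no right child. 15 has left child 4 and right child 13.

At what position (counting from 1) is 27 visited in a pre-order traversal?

8

Pre-order visits the node, then its left subtree, then its right subtree.
Visit 6.
At 6: go left to 3.
  Visit 3.
  At 3: go left to 32.
    32 is a leaf — visit 32.
  At 3: go right to 24.
    24 is a leaf — visit 24.
At 6: go right to 15.
  Visit 15.
  At 15: go left to 4.
    Visit 4.
    At 4: go left to 1.
      Visit 1.
      At 1: go left to 27.
        27 is a leaf — visit 27.
      At 1: no right child.
    At 4: go right to 9.
      9 is a leaf — visit 9.
  At 15: go right to 13.
    13 is a leaf — visit 13.
Full pre-order sequence: 6, 3, 32, 24, 15, 4, 1, 27, 9, 13.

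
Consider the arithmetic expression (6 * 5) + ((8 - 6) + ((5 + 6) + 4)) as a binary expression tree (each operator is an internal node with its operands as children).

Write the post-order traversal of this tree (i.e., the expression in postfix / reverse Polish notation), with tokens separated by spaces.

Post-order on an expression tree gives postfix notation: for each operator, emit left operand, right operand, then the operator.

6 5 * 8 6 - 5 6 + 4 + + +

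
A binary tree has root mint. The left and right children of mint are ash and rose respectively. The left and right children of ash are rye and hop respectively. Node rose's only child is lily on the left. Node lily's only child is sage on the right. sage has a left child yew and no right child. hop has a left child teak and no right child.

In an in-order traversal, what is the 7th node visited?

yew

In-order visits the left subtree, then the node, then the right subtree.
At mint: go left to ash.
  At ash: go left to rye.
    rye is a leaf — visit rye.
  Visit ash.
  At ash: go right to hop.
    At hop: go left to teak.
      teak is a leaf — visit teak.
    Visit hop.
    At hop: no right child.
Visit mint.
At mint: go right to rose.
  At rose: go left to lily.
    At lily: no left child.
    Visit lily.
    At lily: go right to sage.
      At sage: go left to yew.
        yew is a leaf — visit yew.
      Visit sage.
      At sage: no right child.
  Visit rose.
  At rose: no right child.
Full in-order sequence: rye, ash, teak, hop, mint, lily, yew, sage, rose.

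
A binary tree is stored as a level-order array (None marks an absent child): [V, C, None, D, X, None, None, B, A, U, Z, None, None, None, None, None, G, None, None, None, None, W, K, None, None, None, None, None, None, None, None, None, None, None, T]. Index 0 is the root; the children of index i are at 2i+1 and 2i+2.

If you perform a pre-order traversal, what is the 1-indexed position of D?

Pre-order visits the node, then its left subtree, then its right subtree.
Visit V.
At V: go left to C.
  Visit C.
  At C: go left to D.
    Visit D.
    At D: go left to B.
      Visit B.
      At B: no left child.
      At B: go right to G.
        Visit G.
        At G: no left child.
        At G: go right to T.
          T is a leaf — visit T.
    At D: go right to A.
      A is a leaf — visit A.
  At C: go right to X.
    Visit X.
    At X: go left to U.
      U is a leaf — visit U.
    At X: go right to Z.
      Visit Z.
      At Z: go left to W.
        W is a leaf — visit W.
      At Z: go right to K.
        K is a leaf — visit K.
At V: no right child.
Full pre-order sequence: V, C, D, B, G, T, A, X, U, Z, W, K.

3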